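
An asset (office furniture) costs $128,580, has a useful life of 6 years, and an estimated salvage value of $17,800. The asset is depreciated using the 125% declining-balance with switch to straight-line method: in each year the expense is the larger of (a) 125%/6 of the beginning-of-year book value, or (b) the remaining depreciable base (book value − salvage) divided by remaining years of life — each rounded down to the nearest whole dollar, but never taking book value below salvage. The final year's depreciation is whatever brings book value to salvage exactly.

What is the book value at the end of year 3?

Depreciable base = $128,580 − $17,800 = $110,780.
Year 1: DB = ⌊$128,580 × 125%/6⌋ = $26,787; SL = ⌊$110,780/6⌋ = $18,463 → take DB $26,787. Book value $101,793.
Year 2: DB = ⌊$101,793 × 125%/6⌋ = $21,206; SL = ⌊$83,993/5⌋ = $16,798 → take DB $21,206. Book value $80,587.
Year 3: DB = ⌊$80,587 × 125%/6⌋ = $16,788; SL = ⌊$62,787/4⌋ = $15,696 → take DB $16,788. Book value $63,799.

$63,799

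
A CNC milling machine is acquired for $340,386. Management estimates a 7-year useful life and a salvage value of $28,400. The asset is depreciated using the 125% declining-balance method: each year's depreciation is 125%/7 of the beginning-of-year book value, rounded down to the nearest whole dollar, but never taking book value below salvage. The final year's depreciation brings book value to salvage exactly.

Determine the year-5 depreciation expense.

Depreciable base = $340,386 − $28,400 = $311,986.
Year 1: ⌊$340,386 × 125%/7⌋ = $60,783. Book value $279,603.
Year 2: ⌊$279,603 × 125%/7⌋ = $49,929. Book value $229,674.
Year 3: ⌊$229,674 × 125%/7⌋ = $41,013. Book value $188,661.
Year 4: ⌊$188,661 × 125%/7⌋ = $33,689. Book value $154,972.
Year 5: ⌊$154,972 × 125%/7⌋ = $27,673. Book value $127,299.

$27,673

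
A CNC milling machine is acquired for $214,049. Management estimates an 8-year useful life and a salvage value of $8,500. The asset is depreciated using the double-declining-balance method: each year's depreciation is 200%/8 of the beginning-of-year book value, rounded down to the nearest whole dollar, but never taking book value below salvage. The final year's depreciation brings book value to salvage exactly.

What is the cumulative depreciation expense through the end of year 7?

Depreciable base = $214,049 − $8,500 = $205,549.
Year 1: ⌊$214,049 × 200%/8⌋ = $53,512. Book value $160,537.
Year 2: ⌊$160,537 × 200%/8⌋ = $40,134. Book value $120,403.
Year 3: ⌊$120,403 × 200%/8⌋ = $30,100. Book value $90,303.
Year 4: ⌊$90,303 × 200%/8⌋ = $22,575. Book value $67,728.
Year 5: ⌊$67,728 × 200%/8⌋ = $16,932. Book value $50,796.
Year 6: ⌊$50,796 × 200%/8⌋ = $12,699. Book value $38,097.
Year 7: ⌊$38,097 × 200%/8⌋ = $9,524. Book value $28,573.
Accumulated through year 7 = $214,049 − $28,573 = $185,476.

$185,476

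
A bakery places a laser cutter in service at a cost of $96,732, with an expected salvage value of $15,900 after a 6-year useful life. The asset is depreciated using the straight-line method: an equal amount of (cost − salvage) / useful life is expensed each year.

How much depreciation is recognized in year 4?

Depreciable base = $96,732 − $15,900 = $80,832.
Annual expense = $80,832 / 6 = $13,472.

$13,472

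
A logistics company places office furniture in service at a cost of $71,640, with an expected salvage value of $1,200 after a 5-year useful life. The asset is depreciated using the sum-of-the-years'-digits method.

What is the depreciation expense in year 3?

Depreciable base = $71,640 − $1,200 = $70,440.
Sum of the years' digits = 5+4+3+2+1 = 15.
Year 1: $70,440 × 5/15 = $23,480. Book value $48,160.
Year 2: $70,440 × 4/15 = $18,784. Book value $29,376.
Year 3: $70,440 × 3/15 = $14,088. Book value $15,288.

$14,088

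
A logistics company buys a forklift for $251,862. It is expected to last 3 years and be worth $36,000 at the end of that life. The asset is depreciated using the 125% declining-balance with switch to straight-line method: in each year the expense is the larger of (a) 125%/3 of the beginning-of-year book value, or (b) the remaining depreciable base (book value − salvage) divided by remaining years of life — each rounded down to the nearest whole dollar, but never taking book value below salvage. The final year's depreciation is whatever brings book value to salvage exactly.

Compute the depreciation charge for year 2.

Depreciable base = $251,862 − $36,000 = $215,862.
Year 1: DB = ⌊$251,862 × 125%/3⌋ = $104,942; SL = ⌊$215,862/3⌋ = $71,954 → take DB $104,942. Book value $146,920.
Year 2: DB = ⌊$146,920 × 125%/3⌋ = $61,216; SL = ⌊$110,920/2⌋ = $55,460 → take DB $61,216. Book value $85,704.

$61,216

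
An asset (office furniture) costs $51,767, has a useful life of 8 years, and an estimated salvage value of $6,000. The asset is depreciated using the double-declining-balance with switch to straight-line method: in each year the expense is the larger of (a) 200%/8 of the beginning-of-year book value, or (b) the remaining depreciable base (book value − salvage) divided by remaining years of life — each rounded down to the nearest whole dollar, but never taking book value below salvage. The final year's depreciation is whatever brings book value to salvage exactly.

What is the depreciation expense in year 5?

Depreciable base = $51,767 − $6,000 = $45,767.
Year 1: DB = ⌊$51,767 × 200%/8⌋ = $12,941; SL = ⌊$45,767/8⌋ = $5,720 → take DB $12,941. Book value $38,826.
Year 2: DB = ⌊$38,826 × 200%/8⌋ = $9,706; SL = ⌊$32,826/7⌋ = $4,689 → take DB $9,706. Book value $29,120.
Year 3: DB = ⌊$29,120 × 200%/8⌋ = $7,280; SL = ⌊$23,120/6⌋ = $3,853 → take DB $7,280. Book value $21,840.
Year 4: DB = ⌊$21,840 × 200%/8⌋ = $5,460; SL = ⌊$15,840/5⌋ = $3,168 → take DB $5,460. Book value $16,380.
Year 5: DB = ⌊$16,380 × 200%/8⌋ = $4,095; SL = ⌊$10,380/4⌋ = $2,595 → take DB $4,095. Book value $12,285.

$4,095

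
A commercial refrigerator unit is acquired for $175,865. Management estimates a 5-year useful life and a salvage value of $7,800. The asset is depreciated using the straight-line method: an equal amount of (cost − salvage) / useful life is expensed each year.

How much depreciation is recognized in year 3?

$33,613

Depreciable base = $175,865 − $7,800 = $168,065.
Annual expense = $168,065 / 5 = $33,613.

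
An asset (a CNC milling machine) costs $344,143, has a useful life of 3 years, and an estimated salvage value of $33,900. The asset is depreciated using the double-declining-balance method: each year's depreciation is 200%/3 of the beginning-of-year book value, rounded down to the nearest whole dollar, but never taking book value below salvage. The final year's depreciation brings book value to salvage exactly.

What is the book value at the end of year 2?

$38,239

Depreciable base = $344,143 − $33,900 = $310,243.
Year 1: ⌊$344,143 × 200%/3⌋ = $229,428. Book value $114,715.
Year 2: ⌊$114,715 × 200%/3⌋ = $76,476. Book value $38,239.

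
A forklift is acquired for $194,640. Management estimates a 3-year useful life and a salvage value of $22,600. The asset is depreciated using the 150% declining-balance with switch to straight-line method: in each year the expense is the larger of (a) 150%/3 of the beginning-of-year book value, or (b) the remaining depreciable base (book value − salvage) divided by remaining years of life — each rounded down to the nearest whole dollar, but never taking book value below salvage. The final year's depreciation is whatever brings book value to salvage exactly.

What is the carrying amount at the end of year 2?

Depreciable base = $194,640 − $22,600 = $172,040.
Year 1: DB = ⌊$194,640 × 150%/3⌋ = $97,320; SL = ⌊$172,040/3⌋ = $57,346 → take DB $97,320. Book value $97,320.
Year 2: DB = ⌊$97,320 × 150%/3⌋ = $48,660; SL = ⌊$74,720/2⌋ = $37,360 → take DB $48,660. Book value $48,660.

$48,660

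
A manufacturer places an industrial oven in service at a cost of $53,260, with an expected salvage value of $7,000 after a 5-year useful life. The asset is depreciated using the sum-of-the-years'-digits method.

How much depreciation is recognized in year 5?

$3,084

Depreciable base = $53,260 − $7,000 = $46,260.
Sum of the years' digits = 5+4+3+2+1 = 15.
Year 1: $46,260 × 5/15 = $15,420. Book value $37,840.
Year 2: $46,260 × 4/15 = $12,336. Book value $25,504.
Year 3: $46,260 × 3/15 = $9,252. Book value $16,252.
Year 4: $46,260 × 2/15 = $6,168. Book value $10,084.
Year 5: $46,260 × 1/15 = $3,084. Book value $7,000.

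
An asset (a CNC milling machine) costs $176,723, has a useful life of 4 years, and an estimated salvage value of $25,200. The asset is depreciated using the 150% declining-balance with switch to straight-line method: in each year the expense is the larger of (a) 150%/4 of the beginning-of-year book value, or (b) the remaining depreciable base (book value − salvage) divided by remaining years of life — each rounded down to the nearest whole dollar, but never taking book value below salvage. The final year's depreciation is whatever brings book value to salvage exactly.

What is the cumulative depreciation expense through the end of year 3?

Depreciable base = $176,723 − $25,200 = $151,523.
Year 1: DB = ⌊$176,723 × 150%/4⌋ = $66,271; SL = ⌊$151,523/4⌋ = $37,880 → take DB $66,271. Book value $110,452.
Year 2: DB = ⌊$110,452 × 150%/4⌋ = $41,419; SL = ⌊$85,252/3⌋ = $28,417 → take DB $41,419. Book value $69,033.
Year 3: DB = ⌊$69,033 × 150%/4⌋ = $25,887; SL = ⌊$43,833/2⌋ = $21,916 → take DB $25,887. Book value $43,146.
Accumulated through year 3 = $176,723 − $43,146 = $133,577.

$133,577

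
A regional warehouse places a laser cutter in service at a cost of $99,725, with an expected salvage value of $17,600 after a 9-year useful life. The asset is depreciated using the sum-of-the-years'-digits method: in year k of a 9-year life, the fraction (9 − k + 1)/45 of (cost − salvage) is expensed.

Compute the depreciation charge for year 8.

$3,650

Depreciable base = $99,725 − $17,600 = $82,125.
Sum of the years' digits = 9+8+7+6+5+4+3+2+1 = 45.
Year 1: $82,125 × 9/45 = $16,425. Book value $83,300.
Year 2: $82,125 × 8/45 = $14,600. Book value $68,700.
Year 3: $82,125 × 7/45 = $12,775. Book value $55,925.
Year 4: $82,125 × 6/45 = $10,950. Book value $44,975.
Year 5: $82,125 × 5/45 = $9,125. Book value $35,850.
Year 6: $82,125 × 4/45 = $7,300. Book value $28,550.
Year 7: $82,125 × 3/45 = $5,475. Book value $23,075.
Year 8: $82,125 × 2/45 = $3,650. Book value $19,425.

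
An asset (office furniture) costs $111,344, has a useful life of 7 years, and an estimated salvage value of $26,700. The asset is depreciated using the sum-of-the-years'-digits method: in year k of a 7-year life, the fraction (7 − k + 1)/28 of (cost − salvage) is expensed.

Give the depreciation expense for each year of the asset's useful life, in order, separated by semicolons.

Depreciable base = $111,344 − $26,700 = $84,644.
Sum of the years' digits = 7+6+5+4+3+2+1 = 28.
Year 1: $84,644 × 7/28 = $21,161. Book value $90,183.
Year 2: $84,644 × 6/28 = $18,138. Book value $72,045.
Year 3: $84,644 × 5/28 = $15,115. Book value $56,930.
Year 4: $84,644 × 4/28 = $12,092. Book value $44,838.
Year 5: $84,644 × 3/28 = $9,069. Book value $35,769.
Year 6: $84,644 × 2/28 = $6,046. Book value $29,723.
Year 7: $84,644 × 1/28 = $3,023. Book value $26,700.

$21,161; $18,138; $15,115; $12,092; $9,069; $6,046; $3,023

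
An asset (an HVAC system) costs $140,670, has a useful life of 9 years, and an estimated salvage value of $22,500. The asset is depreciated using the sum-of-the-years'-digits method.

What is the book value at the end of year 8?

Depreciable base = $140,670 − $22,500 = $118,170.
Sum of the years' digits = 9+8+7+6+5+4+3+2+1 = 45.
Year 1: $118,170 × 9/45 = $23,634. Book value $117,036.
Year 2: $118,170 × 8/45 = $21,008. Book value $96,028.
Year 3: $118,170 × 7/45 = $18,382. Book value $77,646.
Year 4: $118,170 × 6/45 = $15,756. Book value $61,890.
Year 5: $118,170 × 5/45 = $13,130. Book value $48,760.
Year 6: $118,170 × 4/45 = $10,504. Book value $38,256.
Year 7: $118,170 × 3/45 = $7,878. Book value $30,378.
Year 8: $118,170 × 2/45 = $5,252. Book value $25,126.

$25,126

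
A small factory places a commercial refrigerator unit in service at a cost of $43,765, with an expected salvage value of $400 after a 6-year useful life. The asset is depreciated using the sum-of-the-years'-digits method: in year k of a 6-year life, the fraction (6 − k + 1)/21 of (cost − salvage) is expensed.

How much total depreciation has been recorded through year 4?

$37,170

Depreciable base = $43,765 − $400 = $43,365.
Sum of the years' digits = 6+5+4+3+2+1 = 21.
Year 1: $43,365 × 6/21 = $12,390. Book value $31,375.
Year 2: $43,365 × 5/21 = $10,325. Book value $21,050.
Year 3: $43,365 × 4/21 = $8,260. Book value $12,790.
Year 4: $43,365 × 3/21 = $6,195. Book value $6,595.
Accumulated through year 4 = $43,765 − $6,595 = $37,170.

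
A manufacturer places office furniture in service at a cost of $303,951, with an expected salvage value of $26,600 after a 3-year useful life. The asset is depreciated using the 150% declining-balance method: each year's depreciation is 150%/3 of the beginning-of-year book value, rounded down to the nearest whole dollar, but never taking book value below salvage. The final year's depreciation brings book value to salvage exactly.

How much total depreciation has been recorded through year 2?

$227,963

Depreciable base = $303,951 − $26,600 = $277,351.
Year 1: ⌊$303,951 × 150%/3⌋ = $151,975. Book value $151,976.
Year 2: ⌊$151,976 × 150%/3⌋ = $75,988. Book value $75,988.
Accumulated through year 2 = $303,951 − $75,988 = $227,963.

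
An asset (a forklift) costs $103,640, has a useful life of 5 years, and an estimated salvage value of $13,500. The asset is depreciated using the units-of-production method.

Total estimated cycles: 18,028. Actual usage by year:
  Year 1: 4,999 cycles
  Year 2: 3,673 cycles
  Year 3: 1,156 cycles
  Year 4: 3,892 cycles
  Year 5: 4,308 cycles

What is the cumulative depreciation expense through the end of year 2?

Depreciable base = $103,640 − $13,500 = $90,140.
Rate = $90,140 / 18,028 cycles = $5 per cycle.
Year 1: 4,999 × $5 = $24,995. Book value $78,645.
Year 2: 3,673 × $5 = $18,365. Book value $60,280.
Accumulated through year 2 = $103,640 − $60,280 = $43,360.

$43,360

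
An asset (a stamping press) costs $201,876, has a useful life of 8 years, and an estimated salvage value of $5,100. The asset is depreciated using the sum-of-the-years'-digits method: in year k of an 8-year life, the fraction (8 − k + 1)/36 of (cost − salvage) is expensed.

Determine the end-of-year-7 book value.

Depreciable base = $201,876 − $5,100 = $196,776.
Sum of the years' digits = 8+7+6+5+4+3+2+1 = 36.
Year 1: $196,776 × 8/36 = $43,728. Book value $158,148.
Year 2: $196,776 × 7/36 = $38,262. Book value $119,886.
Year 3: $196,776 × 6/36 = $32,796. Book value $87,090.
Year 4: $196,776 × 5/36 = $27,330. Book value $59,760.
Year 5: $196,776 × 4/36 = $21,864. Book value $37,896.
Year 6: $196,776 × 3/36 = $16,398. Book value $21,498.
Year 7: $196,776 × 2/36 = $10,932. Book value $10,566.

$10,566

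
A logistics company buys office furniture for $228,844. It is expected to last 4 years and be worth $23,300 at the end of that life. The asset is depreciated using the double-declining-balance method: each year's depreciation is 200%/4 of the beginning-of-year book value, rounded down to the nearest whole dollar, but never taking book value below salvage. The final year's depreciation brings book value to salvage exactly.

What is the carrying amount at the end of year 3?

Depreciable base = $228,844 − $23,300 = $205,544.
Year 1: ⌊$228,844 × 200%/4⌋ = $114,422. Book value $114,422.
Year 2: ⌊$114,422 × 200%/4⌋ = $57,211. Book value $57,211.
Year 3: ⌊$57,211 × 200%/4⌋ = $28,605. Book value $28,606.

$28,606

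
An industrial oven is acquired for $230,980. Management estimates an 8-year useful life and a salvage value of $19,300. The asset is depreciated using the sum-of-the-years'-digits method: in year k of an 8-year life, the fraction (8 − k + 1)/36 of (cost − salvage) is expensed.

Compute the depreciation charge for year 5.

$23,520

Depreciable base = $230,980 − $19,300 = $211,680.
Sum of the years' digits = 8+7+6+5+4+3+2+1 = 36.
Year 1: $211,680 × 8/36 = $47,040. Book value $183,940.
Year 2: $211,680 × 7/36 = $41,160. Book value $142,780.
Year 3: $211,680 × 6/36 = $35,280. Book value $107,500.
Year 4: $211,680 × 5/36 = $29,400. Book value $78,100.
Year 5: $211,680 × 4/36 = $23,520. Book value $54,580.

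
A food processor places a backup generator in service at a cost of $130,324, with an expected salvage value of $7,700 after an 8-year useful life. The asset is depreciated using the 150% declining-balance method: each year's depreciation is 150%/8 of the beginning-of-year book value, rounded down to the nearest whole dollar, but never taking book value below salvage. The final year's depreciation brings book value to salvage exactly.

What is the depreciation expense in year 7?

Depreciable base = $130,324 − $7,700 = $122,624.
Year 1: ⌊$130,324 × 150%/8⌋ = $24,435. Book value $105,889.
Year 2: ⌊$105,889 × 150%/8⌋ = $19,854. Book value $86,035.
Year 3: ⌊$86,035 × 150%/8⌋ = $16,131. Book value $69,904.
Year 4: ⌊$69,904 × 150%/8⌋ = $13,107. Book value $56,797.
Year 5: ⌊$56,797 × 150%/8⌋ = $10,649. Book value $46,148.
Year 6: ⌊$46,148 × 150%/8⌋ = $8,652. Book value $37,496.
Year 7: ⌊$37,496 × 150%/8⌋ = $7,030. Book value $30,466.

$7,030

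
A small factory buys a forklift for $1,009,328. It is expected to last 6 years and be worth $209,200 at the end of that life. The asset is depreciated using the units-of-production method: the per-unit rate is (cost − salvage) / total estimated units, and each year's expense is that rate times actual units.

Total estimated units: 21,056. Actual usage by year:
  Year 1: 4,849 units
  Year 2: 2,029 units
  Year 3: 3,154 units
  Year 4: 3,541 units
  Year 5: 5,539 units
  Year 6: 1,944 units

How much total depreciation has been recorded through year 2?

Depreciable base = $1,009,328 − $209,200 = $800,128.
Rate = $800,128 / 21,056 units = $38 per unit.
Year 1: 4,849 × $38 = $184,262. Book value $825,066.
Year 2: 2,029 × $38 = $77,102. Book value $747,964.
Accumulated through year 2 = $1,009,328 − $747,964 = $261,364.

$261,364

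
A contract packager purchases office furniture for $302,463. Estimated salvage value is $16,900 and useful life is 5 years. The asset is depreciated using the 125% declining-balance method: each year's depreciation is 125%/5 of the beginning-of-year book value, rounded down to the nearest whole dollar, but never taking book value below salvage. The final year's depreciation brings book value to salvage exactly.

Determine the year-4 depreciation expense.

Depreciable base = $302,463 − $16,900 = $285,563.
Year 1: ⌊$302,463 × 125%/5⌋ = $75,615. Book value $226,848.
Year 2: ⌊$226,848 × 125%/5⌋ = $56,712. Book value $170,136.
Year 3: ⌊$170,136 × 125%/5⌋ = $42,534. Book value $127,602.
Year 4: ⌊$127,602 × 125%/5⌋ = $31,900. Book value $95,702.

$31,900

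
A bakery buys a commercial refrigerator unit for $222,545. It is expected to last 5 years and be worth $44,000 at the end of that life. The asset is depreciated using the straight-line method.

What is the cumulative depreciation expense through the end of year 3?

$107,127

Depreciable base = $222,545 − $44,000 = $178,545.
Annual expense = $178,545 / 5 = $35,709.
End of year 1: book value $186,836.
End of year 2: book value $151,127.
End of year 3: book value $115,418.
Accumulated through year 3 = $222,545 − $115,418 = $107,127.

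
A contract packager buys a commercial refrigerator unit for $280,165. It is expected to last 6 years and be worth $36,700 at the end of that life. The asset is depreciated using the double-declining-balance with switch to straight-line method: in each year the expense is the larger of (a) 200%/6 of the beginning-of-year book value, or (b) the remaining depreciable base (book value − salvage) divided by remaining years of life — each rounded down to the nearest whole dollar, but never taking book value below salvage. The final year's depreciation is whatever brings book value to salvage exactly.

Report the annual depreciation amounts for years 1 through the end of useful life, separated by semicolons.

$93,388; $62,259; $41,506; $27,670; $18,447; $195

Depreciable base = $280,165 − $36,700 = $243,465.
Year 1: DB = ⌊$280,165 × 200%/6⌋ = $93,388; SL = ⌊$243,465/6⌋ = $40,577 → take DB $93,388. Book value $186,777.
Year 2: DB = ⌊$186,777 × 200%/6⌋ = $62,259; SL = ⌊$150,077/5⌋ = $30,015 → take DB $62,259. Book value $124,518.
Year 3: DB = ⌊$124,518 × 200%/6⌋ = $41,506; SL = ⌊$87,818/4⌋ = $21,954 → take DB $41,506. Book value $83,012.
Year 4: DB = ⌊$83,012 × 200%/6⌋ = $27,670; SL = ⌊$46,312/3⌋ = $15,437 → take DB $27,670. Book value $55,342.
Year 5: DB = ⌊$55,342 × 200%/6⌋ = $18,447; SL = ⌊$18,642/2⌋ = $9,321 → take DB $18,447. Book value $36,895.
Year 6 (final): $36,895 − $36,700 = $195. Book value $36,700.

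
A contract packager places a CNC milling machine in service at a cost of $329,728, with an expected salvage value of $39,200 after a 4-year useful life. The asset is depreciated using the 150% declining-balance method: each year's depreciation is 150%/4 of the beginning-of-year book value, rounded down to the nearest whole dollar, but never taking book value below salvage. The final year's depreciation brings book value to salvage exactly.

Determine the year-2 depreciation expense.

$77,280

Depreciable base = $329,728 − $39,200 = $290,528.
Year 1: ⌊$329,728 × 150%/4⌋ = $123,648. Book value $206,080.
Year 2: ⌊$206,080 × 150%/4⌋ = $77,280. Book value $128,800.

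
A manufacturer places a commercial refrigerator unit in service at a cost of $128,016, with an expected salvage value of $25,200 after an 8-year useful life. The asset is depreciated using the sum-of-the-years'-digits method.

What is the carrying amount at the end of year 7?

Depreciable base = $128,016 − $25,200 = $102,816.
Sum of the years' digits = 8+7+6+5+4+3+2+1 = 36.
Year 1: $102,816 × 8/36 = $22,848. Book value $105,168.
Year 2: $102,816 × 7/36 = $19,992. Book value $85,176.
Year 3: $102,816 × 6/36 = $17,136. Book value $68,040.
Year 4: $102,816 × 5/36 = $14,280. Book value $53,760.
Year 5: $102,816 × 4/36 = $11,424. Book value $42,336.
Year 6: $102,816 × 3/36 = $8,568. Book value $33,768.
Year 7: $102,816 × 2/36 = $5,712. Book value $28,056.

$28,056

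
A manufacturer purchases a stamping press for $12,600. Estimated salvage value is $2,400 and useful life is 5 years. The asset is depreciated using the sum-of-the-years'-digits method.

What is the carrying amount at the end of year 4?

$3,080

Depreciable base = $12,600 − $2,400 = $10,200.
Sum of the years' digits = 5+4+3+2+1 = 15.
Year 1: $10,200 × 5/15 = $3,400. Book value $9,200.
Year 2: $10,200 × 4/15 = $2,720. Book value $6,480.
Year 3: $10,200 × 3/15 = $2,040. Book value $4,440.
Year 4: $10,200 × 2/15 = $1,360. Book value $3,080.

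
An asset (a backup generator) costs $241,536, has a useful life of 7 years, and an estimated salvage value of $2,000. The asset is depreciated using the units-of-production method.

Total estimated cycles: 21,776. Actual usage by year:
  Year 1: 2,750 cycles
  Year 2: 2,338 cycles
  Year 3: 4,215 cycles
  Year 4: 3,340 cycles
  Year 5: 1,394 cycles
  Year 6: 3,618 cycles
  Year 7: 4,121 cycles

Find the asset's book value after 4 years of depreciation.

Depreciable base = $241,536 − $2,000 = $239,536.
Rate = $239,536 / 21,776 cycles = $11 per cycle.
Year 1: 2,750 × $11 = $30,250. Book value $211,286.
Year 2: 2,338 × $11 = $25,718. Book value $185,568.
Year 3: 4,215 × $11 = $46,365. Book value $139,203.
Year 4: 3,340 × $11 = $36,740. Book value $102,463.

$102,463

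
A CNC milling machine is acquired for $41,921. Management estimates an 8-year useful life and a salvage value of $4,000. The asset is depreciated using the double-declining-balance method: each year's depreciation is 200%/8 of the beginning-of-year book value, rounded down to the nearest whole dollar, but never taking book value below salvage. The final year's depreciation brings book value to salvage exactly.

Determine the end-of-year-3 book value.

$17,686

Depreciable base = $41,921 − $4,000 = $37,921.
Year 1: ⌊$41,921 × 200%/8⌋ = $10,480. Book value $31,441.
Year 2: ⌊$31,441 × 200%/8⌋ = $7,860. Book value $23,581.
Year 3: ⌊$23,581 × 200%/8⌋ = $5,895. Book value $17,686.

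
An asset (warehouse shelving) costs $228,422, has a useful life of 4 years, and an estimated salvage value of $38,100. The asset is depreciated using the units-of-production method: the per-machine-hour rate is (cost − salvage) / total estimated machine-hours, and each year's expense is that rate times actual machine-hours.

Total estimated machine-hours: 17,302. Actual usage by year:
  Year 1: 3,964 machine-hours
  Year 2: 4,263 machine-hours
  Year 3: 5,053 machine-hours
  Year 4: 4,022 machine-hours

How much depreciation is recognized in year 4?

$44,242

Depreciable base = $228,422 − $38,100 = $190,322.
Rate = $190,322 / 17,302 machine-hours = $11 per machine-hour.
Year 1: 3,964 × $11 = $43,604. Book value $184,818.
Year 2: 4,263 × $11 = $46,893. Book value $137,925.
Year 3: 5,053 × $11 = $55,583. Book value $82,342.
Year 4: 4,022 × $11 = $44,242. Book value $38,100.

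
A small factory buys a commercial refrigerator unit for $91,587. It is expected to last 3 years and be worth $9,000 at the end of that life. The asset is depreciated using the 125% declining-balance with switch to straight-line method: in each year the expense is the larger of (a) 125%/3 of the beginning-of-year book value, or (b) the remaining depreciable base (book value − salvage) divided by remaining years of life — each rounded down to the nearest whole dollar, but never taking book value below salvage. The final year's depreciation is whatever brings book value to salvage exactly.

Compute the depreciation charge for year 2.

$22,260

Depreciable base = $91,587 − $9,000 = $82,587.
Year 1: DB = ⌊$91,587 × 125%/3⌋ = $38,161; SL = ⌊$82,587/3⌋ = $27,529 → take DB $38,161. Book value $53,426.
Year 2: DB = ⌊$53,426 × 125%/3⌋ = $22,260; SL = ⌊$44,426/2⌋ = $22,213 → take DB $22,260. Book value $31,166.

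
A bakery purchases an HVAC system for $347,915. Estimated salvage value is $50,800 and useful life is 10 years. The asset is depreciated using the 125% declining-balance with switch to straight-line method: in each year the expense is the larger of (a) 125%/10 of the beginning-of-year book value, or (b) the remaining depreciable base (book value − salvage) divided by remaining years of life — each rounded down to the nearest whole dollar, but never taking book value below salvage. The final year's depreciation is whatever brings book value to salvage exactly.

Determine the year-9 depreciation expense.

$25,524

Depreciable base = $347,915 − $50,800 = $297,115.
Year 1: DB = ⌊$347,915 × 125%/10⌋ = $43,489; SL = ⌊$297,115/10⌋ = $29,711 → take DB $43,489. Book value $304,426.
Year 2: DB = ⌊$304,426 × 125%/10⌋ = $38,053; SL = ⌊$253,626/9⌋ = $28,180 → take DB $38,053. Book value $266,373.
Year 3: DB = ⌊$266,373 × 125%/10⌋ = $33,296; SL = ⌊$215,573/8⌋ = $26,946 → take DB $33,296. Book value $233,077.
Year 4: DB = ⌊$233,077 × 125%/10⌋ = $29,134; SL = ⌊$182,277/7⌋ = $26,039 → take DB $29,134. Book value $203,943.
Year 5: DB = ⌊$203,943 × 125%/10⌋ = $25,492; SL = ⌊$153,143/6⌋ = $25,523 → take SL $25,523. Book value $178,420.
Year 6: DB = ⌊$178,420 × 125%/10⌋ = $22,302; SL = ⌊$127,620/5⌋ = $25,524 → take SL $25,524. Book value $152,896.
Year 7: DB = ⌊$152,896 × 125%/10⌋ = $19,112; SL = ⌊$102,096/4⌋ = $25,524 → take SL $25,524. Book value $127,372.
Year 8: DB = ⌊$127,372 × 125%/10⌋ = $15,921; SL = ⌊$76,572/3⌋ = $25,524 → take SL $25,524. Book value $101,848.
Year 9: DB = ⌊$101,848 × 125%/10⌋ = $12,731; SL = ⌊$51,048/2⌋ = $25,524 → take SL $25,524. Book value $76,324.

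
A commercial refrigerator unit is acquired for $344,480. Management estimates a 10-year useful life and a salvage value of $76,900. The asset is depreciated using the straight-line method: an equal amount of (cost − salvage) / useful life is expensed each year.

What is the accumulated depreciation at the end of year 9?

$240,822

Depreciable base = $344,480 − $76,900 = $267,580.
Annual expense = $267,580 / 10 = $26,758.
End of year 1: book value $317,722.
End of year 2: book value $290,964.
End of year 3: book value $264,206.
End of year 4: book value $237,448.
End of year 5: book value $210,690.
End of year 6: book value $183,932.
End of year 7: book value $157,174.
End of year 8: book value $130,416.
End of year 9: book value $103,658.
Accumulated through year 9 = $344,480 − $103,658 = $240,822.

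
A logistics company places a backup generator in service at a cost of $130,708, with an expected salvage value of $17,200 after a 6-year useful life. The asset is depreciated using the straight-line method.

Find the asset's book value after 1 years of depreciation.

Depreciable base = $130,708 − $17,200 = $113,508.
Annual expense = $113,508 / 6 = $18,918.
End of year 1: book value $111,790.

$111,790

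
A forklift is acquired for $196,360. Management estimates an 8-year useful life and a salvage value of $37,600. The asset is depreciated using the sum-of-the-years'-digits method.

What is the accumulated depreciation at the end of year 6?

Depreciable base = $196,360 − $37,600 = $158,760.
Sum of the years' digits = 8+7+6+5+4+3+2+1 = 36.
Year 1: $158,760 × 8/36 = $35,280. Book value $161,080.
Year 2: $158,760 × 7/36 = $30,870. Book value $130,210.
Year 3: $158,760 × 6/36 = $26,460. Book value $103,750.
Year 4: $158,760 × 5/36 = $22,050. Book value $81,700.
Year 5: $158,760 × 4/36 = $17,640. Book value $64,060.
Year 6: $158,760 × 3/36 = $13,230. Book value $50,830.
Accumulated through year 6 = $196,360 − $50,830 = $145,530.

$145,530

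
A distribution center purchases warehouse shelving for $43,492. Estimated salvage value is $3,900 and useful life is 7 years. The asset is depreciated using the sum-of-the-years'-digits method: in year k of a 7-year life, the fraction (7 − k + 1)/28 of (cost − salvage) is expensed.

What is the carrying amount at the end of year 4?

Depreciable base = $43,492 − $3,900 = $39,592.
Sum of the years' digits = 7+6+5+4+3+2+1 = 28.
Year 1: $39,592 × 7/28 = $9,898. Book value $33,594.
Year 2: $39,592 × 6/28 = $8,484. Book value $25,110.
Year 3: $39,592 × 5/28 = $7,070. Book value $18,040.
Year 4: $39,592 × 4/28 = $5,656. Book value $12,384.

$12,384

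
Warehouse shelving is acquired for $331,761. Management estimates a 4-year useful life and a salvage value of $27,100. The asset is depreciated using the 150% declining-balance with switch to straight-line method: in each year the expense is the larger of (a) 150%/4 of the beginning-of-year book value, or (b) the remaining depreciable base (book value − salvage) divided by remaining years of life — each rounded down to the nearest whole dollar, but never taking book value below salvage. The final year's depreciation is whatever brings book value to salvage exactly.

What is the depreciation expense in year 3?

$51,247

Depreciable base = $331,761 − $27,100 = $304,661.
Year 1: DB = ⌊$331,761 × 150%/4⌋ = $124,410; SL = ⌊$304,661/4⌋ = $76,165 → take DB $124,410. Book value $207,351.
Year 2: DB = ⌊$207,351 × 150%/4⌋ = $77,756; SL = ⌊$180,251/3⌋ = $60,083 → take DB $77,756. Book value $129,595.
Year 3: DB = ⌊$129,595 × 150%/4⌋ = $48,598; SL = ⌊$102,495/2⌋ = $51,247 → take SL $51,247. Book value $78,348.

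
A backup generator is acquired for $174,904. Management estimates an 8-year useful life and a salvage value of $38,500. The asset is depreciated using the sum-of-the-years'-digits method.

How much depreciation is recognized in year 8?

$3,789

Depreciable base = $174,904 − $38,500 = $136,404.
Sum of the years' digits = 8+7+6+5+4+3+2+1 = 36.
Year 1: $136,404 × 8/36 = $30,312. Book value $144,592.
Year 2: $136,404 × 7/36 = $26,523. Book value $118,069.
Year 3: $136,404 × 6/36 = $22,734. Book value $95,335.
Year 4: $136,404 × 5/36 = $18,945. Book value $76,390.
Year 5: $136,404 × 4/36 = $15,156. Book value $61,234.
Year 6: $136,404 × 3/36 = $11,367. Book value $49,867.
Year 7: $136,404 × 2/36 = $7,578. Book value $42,289.
Year 8: $136,404 × 1/36 = $3,789. Book value $38,500.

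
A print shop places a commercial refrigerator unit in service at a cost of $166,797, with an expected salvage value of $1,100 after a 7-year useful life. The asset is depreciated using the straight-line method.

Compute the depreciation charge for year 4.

$23,671

Depreciable base = $166,797 − $1,100 = $165,697.
Annual expense = $165,697 / 7 = $23,671.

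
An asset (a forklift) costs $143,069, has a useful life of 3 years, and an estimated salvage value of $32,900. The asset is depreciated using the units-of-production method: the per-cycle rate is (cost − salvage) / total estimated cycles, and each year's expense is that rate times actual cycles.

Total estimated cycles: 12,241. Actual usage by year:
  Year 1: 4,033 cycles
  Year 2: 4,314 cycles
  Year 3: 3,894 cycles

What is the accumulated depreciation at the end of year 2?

$75,123

Depreciable base = $143,069 − $32,900 = $110,169.
Rate = $110,169 / 12,241 cycles = $9 per cycle.
Year 1: 4,033 × $9 = $36,297. Book value $106,772.
Year 2: 4,314 × $9 = $38,826. Book value $67,946.
Accumulated through year 2 = $143,069 − $67,946 = $75,123.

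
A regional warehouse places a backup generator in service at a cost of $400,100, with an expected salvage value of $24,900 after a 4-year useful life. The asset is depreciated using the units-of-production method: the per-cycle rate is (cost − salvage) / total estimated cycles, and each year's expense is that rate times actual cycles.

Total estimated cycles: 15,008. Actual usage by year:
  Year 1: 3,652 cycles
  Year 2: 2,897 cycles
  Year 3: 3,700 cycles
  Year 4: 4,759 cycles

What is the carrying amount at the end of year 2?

Depreciable base = $400,100 − $24,900 = $375,200.
Rate = $375,200 / 15,008 cycles = $25 per cycle.
Year 1: 3,652 × $25 = $91,300. Book value $308,800.
Year 2: 2,897 × $25 = $72,425. Book value $236,375.

$236,375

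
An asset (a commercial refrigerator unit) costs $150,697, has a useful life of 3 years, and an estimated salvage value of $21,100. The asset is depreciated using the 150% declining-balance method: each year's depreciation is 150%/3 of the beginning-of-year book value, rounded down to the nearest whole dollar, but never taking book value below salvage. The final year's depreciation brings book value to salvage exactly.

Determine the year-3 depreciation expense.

$16,575

Depreciable base = $150,697 − $21,100 = $129,597.
Year 1: ⌊$150,697 × 150%/3⌋ = $75,348. Book value $75,349.
Year 2: ⌊$75,349 × 150%/3⌋ = $37,674. Book value $37,675.
Year 3 (final): $37,675 − $21,100 = $16,575. Book value $21,100.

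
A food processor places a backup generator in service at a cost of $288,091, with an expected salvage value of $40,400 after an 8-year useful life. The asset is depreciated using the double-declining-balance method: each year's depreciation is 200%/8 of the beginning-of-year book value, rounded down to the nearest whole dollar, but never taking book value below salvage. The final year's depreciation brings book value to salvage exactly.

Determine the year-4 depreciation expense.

$30,384

Depreciable base = $288,091 − $40,400 = $247,691.
Year 1: ⌊$288,091 × 200%/8⌋ = $72,022. Book value $216,069.
Year 2: ⌊$216,069 × 200%/8⌋ = $54,017. Book value $162,052.
Year 3: ⌊$162,052 × 200%/8⌋ = $40,513. Book value $121,539.
Year 4: ⌊$121,539 × 200%/8⌋ = $30,384. Book value $91,155.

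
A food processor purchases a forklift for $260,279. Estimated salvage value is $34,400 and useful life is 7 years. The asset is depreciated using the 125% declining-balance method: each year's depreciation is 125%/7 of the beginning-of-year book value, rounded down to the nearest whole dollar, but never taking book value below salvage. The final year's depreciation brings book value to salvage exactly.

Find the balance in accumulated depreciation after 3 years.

Depreciable base = $260,279 − $34,400 = $225,879.
Year 1: ⌊$260,279 × 125%/7⌋ = $46,478. Book value $213,801.
Year 2: ⌊$213,801 × 125%/7⌋ = $38,178. Book value $175,623.
Year 3: ⌊$175,623 × 125%/7⌋ = $31,361. Book value $144,262.
Accumulated through year 3 = $260,279 − $144,262 = $116,017.

$116,017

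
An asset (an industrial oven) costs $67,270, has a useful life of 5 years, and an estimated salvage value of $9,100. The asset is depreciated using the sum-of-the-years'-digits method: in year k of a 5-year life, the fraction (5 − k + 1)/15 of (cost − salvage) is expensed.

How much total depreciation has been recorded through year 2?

$34,902

Depreciable base = $67,270 − $9,100 = $58,170.
Sum of the years' digits = 5+4+3+2+1 = 15.
Year 1: $58,170 × 5/15 = $19,390. Book value $47,880.
Year 2: $58,170 × 4/15 = $15,512. Book value $32,368.
Accumulated through year 2 = $67,270 − $32,368 = $34,902.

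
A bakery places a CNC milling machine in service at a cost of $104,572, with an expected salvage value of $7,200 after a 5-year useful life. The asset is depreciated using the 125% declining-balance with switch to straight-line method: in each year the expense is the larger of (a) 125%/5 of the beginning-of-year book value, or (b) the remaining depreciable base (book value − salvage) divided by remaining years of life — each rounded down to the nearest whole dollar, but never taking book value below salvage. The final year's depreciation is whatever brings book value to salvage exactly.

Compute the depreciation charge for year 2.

Depreciable base = $104,572 − $7,200 = $97,372.
Year 1: DB = ⌊$104,572 × 125%/5⌋ = $26,143; SL = ⌊$97,372/5⌋ = $19,474 → take DB $26,143. Book value $78,429.
Year 2: DB = ⌊$78,429 × 125%/5⌋ = $19,607; SL = ⌊$71,229/4⌋ = $17,807 → take DB $19,607. Book value $58,822.

$19,607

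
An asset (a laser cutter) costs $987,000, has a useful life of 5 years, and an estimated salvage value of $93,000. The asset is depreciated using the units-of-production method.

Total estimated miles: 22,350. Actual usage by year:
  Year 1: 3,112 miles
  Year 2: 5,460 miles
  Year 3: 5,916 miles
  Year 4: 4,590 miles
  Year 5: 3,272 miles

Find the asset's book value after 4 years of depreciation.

Depreciable base = $987,000 − $93,000 = $894,000.
Rate = $894,000 / 22,350 miles = $40 per mile.
Year 1: 3,112 × $40 = $124,480. Book value $862,520.
Year 2: 5,460 × $40 = $218,400. Book value $644,120.
Year 3: 5,916 × $40 = $236,640. Book value $407,480.
Year 4: 4,590 × $40 = $183,600. Book value $223,880.

$223,880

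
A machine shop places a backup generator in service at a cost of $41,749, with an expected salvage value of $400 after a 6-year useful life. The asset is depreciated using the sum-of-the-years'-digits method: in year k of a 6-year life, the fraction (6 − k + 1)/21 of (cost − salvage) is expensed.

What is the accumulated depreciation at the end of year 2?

Depreciable base = $41,749 − $400 = $41,349.
Sum of the years' digits = 6+5+4+3+2+1 = 21.
Year 1: $41,349 × 6/21 = $11,814. Book value $29,935.
Year 2: $41,349 × 5/21 = $9,845. Book value $20,090.
Accumulated through year 2 = $41,749 − $20,090 = $21,659.

$21,659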